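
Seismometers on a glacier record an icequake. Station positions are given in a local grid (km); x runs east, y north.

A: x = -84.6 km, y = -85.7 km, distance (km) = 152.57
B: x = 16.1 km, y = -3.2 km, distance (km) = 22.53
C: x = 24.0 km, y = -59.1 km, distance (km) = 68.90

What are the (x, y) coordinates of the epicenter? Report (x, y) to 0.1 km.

Circle about each station: (x + 84.6)² + (y + 85.7)² = 152.57²; (x − 16.1)² + (y + 3.2)² = 22.53²; (x − 24.0)² + (y + 59.1)² = 68.90².
Subtracting the A equation from the B and C equations removes the quadratic terms:
201.4 x + 165.0 y = 8537.80
217.2 x + 53.2 y = 8097.55
Solving the 2×2 system: x ≈ 35.1, y ≈ 8.9 km.

(35.1, 8.9)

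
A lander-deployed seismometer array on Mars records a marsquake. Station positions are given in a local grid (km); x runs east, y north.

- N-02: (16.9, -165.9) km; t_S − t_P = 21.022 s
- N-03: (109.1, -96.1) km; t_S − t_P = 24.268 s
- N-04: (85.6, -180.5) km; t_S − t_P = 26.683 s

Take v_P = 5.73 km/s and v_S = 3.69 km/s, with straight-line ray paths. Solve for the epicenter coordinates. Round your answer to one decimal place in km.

x ≈ -122.8 km, y ≈ 1.3 km

Distance from S−P lag: d = Δt · v_P v_S / (v_P − v_S) = Δt · (5.73·3.69)/(5.73−3.69) ≈ 10.3646·Δt.
So d_N-02 = 217.88, d_N-03 = 251.53, d_N-04 = 276.56 km.
Circle about each station: (x − 16.9)² + (y + 165.9)² = 217.88²; (x − 109.1)² + (y + 96.1)² = 251.53²; (x − 85.6)² + (y + 180.5)² = 276.56².
Subtracting the N-02 equation from the N-03 and N-04 equations removes the quadratic terms:
184.4 x + 139.6 y = -22466.05
137.4 x − 29.2 y = -16914.55
Solving the 2×2 system: x ≈ -122.8, y ≈ 1.3 km.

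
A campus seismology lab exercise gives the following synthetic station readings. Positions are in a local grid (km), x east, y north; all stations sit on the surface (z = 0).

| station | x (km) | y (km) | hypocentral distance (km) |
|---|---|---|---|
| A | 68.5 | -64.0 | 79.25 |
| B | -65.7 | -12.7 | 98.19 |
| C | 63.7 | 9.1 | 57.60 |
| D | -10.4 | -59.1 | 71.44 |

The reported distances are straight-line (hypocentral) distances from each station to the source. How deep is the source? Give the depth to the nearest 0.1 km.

depth ≈ 38.0 km

Each station gives a sphere (x−x_i)² + (y−y_i)² + z² = d_i² (stations at z=0).
Subtracting the A sphere from B and C: z² cancels, leaving linear equations in x and y:
-268.4 x + 102.6 y = -7671.18
-9.6 x + 146.2 y = -1684.95
Solving: x ≈ 24.798, y ≈ -9.897 km (keep extra digits for the depth step; rounded: 24.8, -9.9).
Then from the A sphere: z² = 79.25² − (x − 68.5)² − (y + 64.0)² with x = 24.798, y = -9.897, so z ≈ 37.994 ≈ 38.0 km.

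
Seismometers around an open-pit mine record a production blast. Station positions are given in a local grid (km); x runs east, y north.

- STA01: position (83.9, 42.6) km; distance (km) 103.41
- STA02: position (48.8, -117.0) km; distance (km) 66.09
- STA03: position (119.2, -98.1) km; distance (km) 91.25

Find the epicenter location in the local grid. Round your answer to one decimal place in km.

Circle about each station: (x − 83.9)² + (y − 42.6)² = 103.41²; (x − 48.8)² + (y + 117.0)² = 66.09²; (x − 119.2)² + (y + 98.1)² = 91.25².
Subtracting the STA01 equation from the STA02 and STA03 equations removes the quadratic terms:
-70.2 x − 319.2 y = 13542.21
70.6 x − 281.4 y = 17345.35
Solving the 2×2 system: x ≈ 40.8, y ≈ -51.4 km.

x ≈ 40.8 km, y ≈ -51.4 km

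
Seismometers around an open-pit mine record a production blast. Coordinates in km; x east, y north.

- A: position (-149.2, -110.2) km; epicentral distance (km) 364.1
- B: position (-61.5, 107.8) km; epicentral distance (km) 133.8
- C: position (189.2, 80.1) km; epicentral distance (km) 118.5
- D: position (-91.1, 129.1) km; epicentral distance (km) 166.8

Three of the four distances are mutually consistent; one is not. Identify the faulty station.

A

Solve using three stations at a time. Using B, C, D (subtract circle equations pairwise → linear system) gives (x, y) ≈ (71.2, 90.5).
Distances from that point to each station vs reported:
  A: calculated 298.1 vs reported 364.1 → residual 66.0 km
  B: calculated 133.8 vs reported 133.8 → residual 0.0 km
  C: calculated 118.5 vs reported 118.5 → residual 0.0 km
  D: calculated 166.8 vs reported 166.8 → residual 0.0 km
B, C, D are mutually consistent (residuals ≈ 0); A is off by 66.0 km.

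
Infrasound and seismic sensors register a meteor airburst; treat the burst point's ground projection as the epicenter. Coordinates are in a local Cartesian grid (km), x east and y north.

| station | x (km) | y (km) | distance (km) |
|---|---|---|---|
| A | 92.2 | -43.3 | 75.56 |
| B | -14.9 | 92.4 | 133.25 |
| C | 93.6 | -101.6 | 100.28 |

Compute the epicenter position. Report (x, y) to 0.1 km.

Circle about each station: (x − 92.2)² + (y + 43.3)² = 75.56²; (x + 14.9)² + (y − 92.4)² = 133.25²; (x − 93.6)² + (y + 101.6)² = 100.28².
Subtracting pairs of circle equations eliminates x²+y² and gives linear equations (the radical axes):
-214.2 x + 271.4 y = -13662.21
2.8 x − 116.6 y = 4361.03
Solving the 2×2 system: x ≈ 16.9, y ≈ -37.0 km.
Check against A (with the unrounded x, y): √((x − 92.2)²+(y + 43.3)²) = 75.56 ≈ 75.56 km. ✓

x ≈ 16.9 km, y ≈ -37.0 km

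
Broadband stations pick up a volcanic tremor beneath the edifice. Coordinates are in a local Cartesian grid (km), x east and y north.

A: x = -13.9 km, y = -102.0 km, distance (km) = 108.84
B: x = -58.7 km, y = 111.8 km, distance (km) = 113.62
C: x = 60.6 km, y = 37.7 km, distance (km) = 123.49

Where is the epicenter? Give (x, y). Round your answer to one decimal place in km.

(-56.4, -1.8)

Circle about each station: (x + 13.9)² + (y + 102.0)² = 108.84²; (x + 58.7)² + (y − 111.8)² = 113.62²; (x − 60.6)² + (y − 37.7)² = 123.49².
Subtracting pairs of circle equations eliminates x²+y² and gives linear equations (the radical axes):
-89.6 x + 427.6 y = 4284.36
149.0 x + 279.4 y = -8907.19
Solving the 2×2 system: x ≈ -56.4, y ≈ -1.8 km.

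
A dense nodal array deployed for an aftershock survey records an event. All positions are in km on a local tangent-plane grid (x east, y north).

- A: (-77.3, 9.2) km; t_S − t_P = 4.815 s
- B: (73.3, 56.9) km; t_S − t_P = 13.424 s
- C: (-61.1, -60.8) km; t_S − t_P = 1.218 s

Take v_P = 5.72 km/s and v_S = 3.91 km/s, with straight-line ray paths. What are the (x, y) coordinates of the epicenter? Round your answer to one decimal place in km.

-56.4 km east, -46.5 km north

Distance from S−P lag: d = Δt · v_P v_S / (v_P − v_S) = Δt · (5.72·3.91)/(5.72−3.91) ≈ 12.3565·Δt.
So d_A = 59.50, d_B = 165.87, d_C = 15.05 km.
Circle about each station: (x + 77.3)² + (y − 9.2)² = 59.50²; (x − 73.3)² + (y − 56.9)² = 165.87²; (x + 61.1)² + (y + 60.8)² = 15.05².
Subtracting the A equation from the B and C equations removes the quadratic terms:
301.2 x + 95.4 y = -21422.04
32.4 x − 140.0 y = 4683.67
Solving the 2×2 system: x ≈ -56.4, y ≈ -46.5 km.
Check against A (with the unrounded x, y): √((x + 77.3)²+(y − 9.2)²) = 59.50 ≈ 59.50 km. ✓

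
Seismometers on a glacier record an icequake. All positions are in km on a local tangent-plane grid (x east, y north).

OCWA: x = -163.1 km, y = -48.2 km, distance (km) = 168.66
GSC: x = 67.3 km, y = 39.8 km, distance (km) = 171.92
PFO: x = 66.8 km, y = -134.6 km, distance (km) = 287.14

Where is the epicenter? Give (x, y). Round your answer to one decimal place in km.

x ≈ -91.9 km, y ≈ 104.7 km

Circle about each station: (x + 163.1)² + (y + 48.2)² = 168.66²; (x − 67.3)² + (y − 39.8)² = 171.92²; (x − 66.8)² + (y + 134.6)² = 287.14².
Subtracting the OCWA equation from the GSC and PFO equations removes the quadratic terms:
460.8 x + 176.0 y = -23921.81
459.8 x − 172.8 y = -60348.63
Solving the 2×2 system: x ≈ -91.9, y ≈ 104.7 km.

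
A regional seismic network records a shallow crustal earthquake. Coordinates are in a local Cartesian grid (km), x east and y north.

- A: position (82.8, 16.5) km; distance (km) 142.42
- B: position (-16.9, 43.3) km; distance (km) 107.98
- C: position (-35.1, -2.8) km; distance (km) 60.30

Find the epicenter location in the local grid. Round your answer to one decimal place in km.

Circle about each station: (x − 82.8)² + (y − 16.5)² = 142.42²; (x + 16.9)² + (y − 43.3)² = 107.98²; (x + 35.1)² + (y + 2.8)² = 60.30².
Subtracting the A equation from the B and C equations removes the quadratic terms:
-199.4 x + 53.6 y = 3656.19
-235.8 x − 38.6 y = 10759.13
Solving the 2×2 system: x ≈ -35.3, y ≈ -63.1 km.

-35.3 km east, -63.1 km north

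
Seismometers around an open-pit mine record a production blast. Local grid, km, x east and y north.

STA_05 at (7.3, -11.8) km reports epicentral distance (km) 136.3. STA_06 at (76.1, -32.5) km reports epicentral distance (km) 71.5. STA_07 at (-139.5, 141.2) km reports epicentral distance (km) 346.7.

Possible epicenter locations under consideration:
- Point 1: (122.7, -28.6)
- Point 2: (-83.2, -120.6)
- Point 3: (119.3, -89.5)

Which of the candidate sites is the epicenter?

For each candidate, compare |candidate − station| to the reported distance:
Point 1: residuals STA_05 19.7, STA_06 24.7, STA_07 34.3 → max 34.3 km
Point 2: residuals STA_05 5.2, STA_06 110.5, STA_07 78.9 → max 110.5 km
Point 3: residuals STA_05 0.0, STA_06 0.0, STA_07 0.0 → max 0.0 km
Only Point 3 has all residuals ≈ 0.

Point 3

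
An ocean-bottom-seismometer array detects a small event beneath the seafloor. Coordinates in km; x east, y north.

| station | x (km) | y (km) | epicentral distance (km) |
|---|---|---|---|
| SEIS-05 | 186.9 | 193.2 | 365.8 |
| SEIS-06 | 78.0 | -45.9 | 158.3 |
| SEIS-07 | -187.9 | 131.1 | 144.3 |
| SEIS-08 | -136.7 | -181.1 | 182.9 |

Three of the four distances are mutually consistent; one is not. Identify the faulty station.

SEIS-06

Solve using three stations at a time. Using SEIS-05, SEIS-07, SEIS-08 (subtract circle equations pairwise → linear system) gives (x, y) ≈ (-124.6, 1.4).
Distances from that point to each station vs reported:
  SEIS-05: calculated 365.8 vs reported 365.8 → residual 0.0 km
  SEIS-06: calculated 208.0 vs reported 158.3 → residual 49.7 km
  SEIS-07: calculated 144.3 vs reported 144.3 → residual 0.0 km
  SEIS-08: calculated 182.9 vs reported 182.9 → residual 0.0 km
SEIS-05, SEIS-07, SEIS-08 are mutually consistent (residuals ≈ 0); SEIS-06 is off by 49.7 km.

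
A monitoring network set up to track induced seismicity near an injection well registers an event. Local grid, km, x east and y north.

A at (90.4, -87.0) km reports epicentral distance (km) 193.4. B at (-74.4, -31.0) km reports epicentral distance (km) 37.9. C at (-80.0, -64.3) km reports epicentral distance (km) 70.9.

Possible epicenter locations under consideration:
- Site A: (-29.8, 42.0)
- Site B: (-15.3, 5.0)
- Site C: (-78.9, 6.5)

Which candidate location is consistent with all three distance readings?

Site C

For each candidate, compare |candidate − station| to the reported distance:
Site A: residuals A 17.1, B 47.6, C 46.7 → max 47.6 km
Site B: residuals A 53.3, B 31.3, C 23.9 → max 53.3 km
Site C: residuals A 0.0, B 0.1, C 0.1 → max 0.1 km
Only Site C has all residuals ≈ 0.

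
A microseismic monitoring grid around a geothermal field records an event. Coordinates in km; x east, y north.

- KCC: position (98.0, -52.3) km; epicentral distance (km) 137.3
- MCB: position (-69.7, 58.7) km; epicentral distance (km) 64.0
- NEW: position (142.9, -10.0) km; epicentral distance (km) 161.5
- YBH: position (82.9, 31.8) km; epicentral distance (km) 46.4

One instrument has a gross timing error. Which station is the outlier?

YBH

Solve using three stations at a time. Using KCC, MCB, NEW (subtract circle equations pairwise → linear system) gives (x, y) ≈ (-14.4, 26.5).
Distances from that point to each station vs reported:
  KCC: calculated 137.3 vs reported 137.3 → residual 0.0 km
  MCB: calculated 64.0 vs reported 64.0 → residual 0.0 km
  NEW: calculated 161.5 vs reported 161.5 → residual 0.0 km
  YBH: calculated 97.4 vs reported 46.4 → residual 51.0 km
KCC, MCB, NEW are mutually consistent (residuals ≈ 0); YBH is off by 51.0 km.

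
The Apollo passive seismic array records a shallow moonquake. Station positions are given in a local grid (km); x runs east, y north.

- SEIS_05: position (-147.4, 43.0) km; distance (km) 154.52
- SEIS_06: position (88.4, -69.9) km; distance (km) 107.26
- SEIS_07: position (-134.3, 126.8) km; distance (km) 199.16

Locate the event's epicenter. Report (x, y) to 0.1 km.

x ≈ -11.0 km, y ≈ -29.6 km

Circle about each station: (x + 147.4)² + (y − 43.0)² = 154.52²; (x − 88.4)² + (y + 69.9)² = 107.26²; (x + 134.3)² + (y − 126.8)² = 199.16².
Subtracting the SEIS_05 equation from the SEIS_06 and SEIS_07 equations removes the quadratic terms:
471.6 x − 225.8 y = 1496.53
26.2 x + 167.6 y = -5249.31
Solving the 2×2 system: x ≈ -11.0, y ≈ -29.6 km.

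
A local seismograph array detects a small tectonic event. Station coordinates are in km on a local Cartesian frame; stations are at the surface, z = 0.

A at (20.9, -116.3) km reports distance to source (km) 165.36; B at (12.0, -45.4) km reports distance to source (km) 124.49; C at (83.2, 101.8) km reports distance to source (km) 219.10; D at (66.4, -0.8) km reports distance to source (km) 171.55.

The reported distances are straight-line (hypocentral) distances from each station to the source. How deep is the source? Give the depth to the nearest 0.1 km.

z ≈ 47.1 km

Each station gives a sphere (x−x_i)² + (y−y_i)² + z² = d_i² (stations at z=0).
Subtracting the A sphere from B and C: z² cancels, leaving linear equations in x and y:
-17.8 x + 141.8 y = 88.83
124.6 x + 436.2 y = -17337.90
Solving: x ≈ -98.191, y ≈ -11.699 km (keep extra digits for the depth step; rounded: -98.2, -11.7).
Then from the A sphere: z² = 165.36² − (x − 20.9)² − (y + 116.3)² with x = -98.191, y = -11.699, so z ≈ 47.116 ≈ 47.1 km.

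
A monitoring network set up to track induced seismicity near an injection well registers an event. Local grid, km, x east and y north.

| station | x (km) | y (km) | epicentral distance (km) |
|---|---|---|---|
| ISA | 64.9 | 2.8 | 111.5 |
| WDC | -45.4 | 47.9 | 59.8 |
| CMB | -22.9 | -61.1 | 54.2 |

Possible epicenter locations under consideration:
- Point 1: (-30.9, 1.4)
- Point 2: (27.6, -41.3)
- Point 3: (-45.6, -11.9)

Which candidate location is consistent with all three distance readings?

Point 3

For each candidate, compare |candidate − station| to the reported distance:
Point 1: residuals ISA 15.7, WDC 11.1, CMB 8.8 → max 15.7 km
Point 2: residuals ISA 53.7, WDC 55.5, CMB 0.0 → max 55.5 km
Point 3: residuals ISA 0.0, WDC 0.0, CMB 0.0 → max 0.0 km
Only Point 3 has all residuals ≈ 0.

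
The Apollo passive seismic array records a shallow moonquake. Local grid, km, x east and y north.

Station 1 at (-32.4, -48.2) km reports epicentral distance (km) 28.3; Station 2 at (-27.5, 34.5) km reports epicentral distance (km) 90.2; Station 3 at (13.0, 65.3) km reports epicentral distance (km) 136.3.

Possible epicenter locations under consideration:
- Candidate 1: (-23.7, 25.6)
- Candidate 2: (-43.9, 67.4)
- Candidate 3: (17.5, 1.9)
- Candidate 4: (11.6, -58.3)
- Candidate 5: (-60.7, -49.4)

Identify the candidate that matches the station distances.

Candidate 5

For each candidate, compare |candidate − station| to the reported distance:
Candidate 1: residuals Station 1 46.0, Station 2 80.5, Station 3 82.2 → max 82.2 km
Candidate 2: residuals Station 1 87.9, Station 2 53.4, Station 3 79.4 → max 87.9 km
Candidate 3: residuals Station 1 42.4, Station 2 34.6, Station 3 72.7 → max 72.7 km
Candidate 4: residuals Station 1 16.8, Station 2 10.5, Station 3 12.7 → max 16.8 km
Candidate 5: residuals Station 1 0.0, Station 2 0.0, Station 3 0.0 → max 0.0 km
Only Candidate 5 has all residuals ≈ 0.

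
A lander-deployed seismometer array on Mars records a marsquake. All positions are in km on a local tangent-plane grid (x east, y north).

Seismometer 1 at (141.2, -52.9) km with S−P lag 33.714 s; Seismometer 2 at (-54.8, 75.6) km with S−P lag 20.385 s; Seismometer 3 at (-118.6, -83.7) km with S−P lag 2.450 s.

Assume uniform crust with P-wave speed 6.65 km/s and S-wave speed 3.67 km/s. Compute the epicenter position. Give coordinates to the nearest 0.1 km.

Distance from S−P lag: d = Δt · v_P v_S / (v_P − v_S) = Δt · (6.65·3.67)/(6.65−3.67) ≈ 8.1898·Δt.
So d_Seismometer 1 = 276.11, d_Seismometer 2 = 166.95, d_Seismometer 3 = 20.06 km.
Circle about each station: (x − 141.2)² + (y + 52.9)² = 276.11²; (x + 54.8)² + (y − 75.6)² = 166.95²; (x + 118.6)² + (y + 83.7)² = 20.06².
Subtracting the Seismometer 1 equation from the Seismometer 2 and Seismometer 3 equations removes the quadratic terms:
-392.0 x + 257.0 y = 34346.98
-519.6 x − 61.6 y = 74170.13
Solving the 2×2 system: x ≈ -134.3, y ≈ -71.2 km.
Check against Seismometer 1 (with the unrounded x, y): √((x − 141.2)²+(y + 52.9)²) = 276.11 ≈ 276.11 km. ✓

(-134.3, -71.2)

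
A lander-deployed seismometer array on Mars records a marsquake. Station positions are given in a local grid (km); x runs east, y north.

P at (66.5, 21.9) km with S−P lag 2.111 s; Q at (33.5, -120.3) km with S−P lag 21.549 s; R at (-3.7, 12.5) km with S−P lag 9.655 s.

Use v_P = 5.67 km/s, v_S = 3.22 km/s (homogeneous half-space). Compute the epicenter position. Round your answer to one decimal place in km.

63.8 km east, 37.4 km north

Distance from S−P lag: d = Δt · v_P v_S / (v_P − v_S) = Δt · (5.67·3.22)/(5.67−3.22) ≈ 7.4520·Δt.
So d_P = 15.73, d_Q = 160.58, d_R = 71.95 km.
Circle about each station: (x − 66.5)² + (y − 21.9)² = 15.73²; (x − 33.5)² + (y + 120.3)² = 160.58²; (x + 3.7)² + (y − 12.5)² = 71.95².
Subtracting pairs of circle equations eliminates x²+y² and gives linear equations (the radical axes):
-66.0 x − 284.4 y = -14846.02
-140.4 x − 18.8 y = -9661.29
Solving the 2×2 system: x ≈ 63.8, y ≈ 37.4 km.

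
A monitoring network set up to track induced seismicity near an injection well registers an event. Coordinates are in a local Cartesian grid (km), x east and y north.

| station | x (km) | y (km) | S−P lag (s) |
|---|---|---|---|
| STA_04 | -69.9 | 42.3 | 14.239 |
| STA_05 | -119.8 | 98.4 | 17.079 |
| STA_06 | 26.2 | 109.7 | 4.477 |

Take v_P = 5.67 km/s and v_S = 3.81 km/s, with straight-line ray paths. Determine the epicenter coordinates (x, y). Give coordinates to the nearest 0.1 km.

Distance from S−P lag: d = Δt · v_P v_S / (v_P − v_S) = Δt · (5.67·3.81)/(5.67−3.81) ≈ 11.6144·Δt.
So d_STA_04 = 165.38, d_STA_05 = 198.36, d_STA_06 = 52.00 km.
Circle about each station: (x + 69.9)² + (y − 42.3)² = 165.38²; (x + 119.8)² + (y − 98.4)² = 198.36²; (x − 26.2)² + (y − 109.7)² = 52.00².
Subtracting pairs of circle equations eliminates x²+y² and gives linear equations (the radical axes):
-99.8 x + 112.2 y = 5363.15
192.2 x + 134.8 y = 30691.77
Solving the 2×2 system: x ≈ 77.7, y ≈ 116.9 km.

77.7 km east, 116.9 km north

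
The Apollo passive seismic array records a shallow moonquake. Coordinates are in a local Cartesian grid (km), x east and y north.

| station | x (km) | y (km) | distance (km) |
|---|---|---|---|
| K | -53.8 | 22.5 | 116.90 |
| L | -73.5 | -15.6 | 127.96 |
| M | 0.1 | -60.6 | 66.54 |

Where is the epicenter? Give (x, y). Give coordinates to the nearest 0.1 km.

Circle about each station: (x + 53.8)² + (y − 22.5)² = 116.90²; (x + 73.5)² + (y + 15.6)² = 127.96²; (x − 0.1)² + (y + 60.6)² = 66.54².
Subtracting the K equation from the L and M equations removes the quadratic terms:
-39.4 x − 76.2 y = -463.23
107.8 x − 166.2 y = 9509.72
Solving the 2×2 system: x ≈ 54.3, y ≈ -22.0 km.
Check against K (with the unrounded x, y): √((x + 53.8)²+(y − 22.5)²) = 116.90 ≈ 116.90 km. ✓

(54.3, -22.0)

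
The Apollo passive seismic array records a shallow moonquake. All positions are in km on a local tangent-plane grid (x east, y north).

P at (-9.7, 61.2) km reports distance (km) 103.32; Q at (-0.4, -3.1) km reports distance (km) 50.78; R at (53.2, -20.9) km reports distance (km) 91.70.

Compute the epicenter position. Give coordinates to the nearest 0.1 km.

Circle about each station: (x + 9.7)² + (y − 61.2)² = 103.32²; (x + 0.4)² + (y + 3.1)² = 50.78²; (x − 53.2)² + (y + 20.9)² = 91.70².
Subtracting pairs of circle equations eliminates x²+y² and gives linear equations (the radical axes):
18.6 x − 128.6 y = 4266.65
125.8 x − 164.2 y = 1693.65
Solving the 2×2 system: x ≈ -36.8, y ≈ -38.5 km.
Check against P (with the unrounded x, y): √((x + 9.7)²+(y − 61.2)²) = 103.31 ≈ 103.32 km. ✓

(-36.8, -38.5)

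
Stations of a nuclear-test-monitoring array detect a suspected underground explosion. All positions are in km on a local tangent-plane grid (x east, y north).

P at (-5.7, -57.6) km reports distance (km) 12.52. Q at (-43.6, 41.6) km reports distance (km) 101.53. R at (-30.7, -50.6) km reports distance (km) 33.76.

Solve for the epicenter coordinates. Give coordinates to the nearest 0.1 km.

Circle about each station: (x + 5.7)² + (y + 57.6)² = 12.52²; (x + 43.6)² + (y − 41.6)² = 101.53²; (x + 30.7)² + (y + 50.6)² = 33.76².
Subtracting the P equation from the Q and R equations removes the quadratic terms:
-75.8 x + 198.4 y = -9870.32
-50.0 x + 14.0 y = -830.39
Solving the 2×2 system: x ≈ 3.0, y ≈ -48.6 km.

3.0 km east, -48.6 km north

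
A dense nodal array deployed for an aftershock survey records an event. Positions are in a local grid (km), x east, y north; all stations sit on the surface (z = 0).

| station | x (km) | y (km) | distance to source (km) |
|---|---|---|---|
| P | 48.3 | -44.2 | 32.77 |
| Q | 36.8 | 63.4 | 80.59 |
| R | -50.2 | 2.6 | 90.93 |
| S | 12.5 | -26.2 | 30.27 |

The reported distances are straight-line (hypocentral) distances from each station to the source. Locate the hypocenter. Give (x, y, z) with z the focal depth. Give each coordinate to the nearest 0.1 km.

x ≈ 37.8 km, y ≈ -16.1 km, depth ≈ 13.2 km

Each station gives a sphere (x−x_i)² + (y−y_i)² + z² = d_i² (stations at z=0).
Subtracting the P sphere from Q and R: z² cancels, leaving linear equations in x and y:
-23.0 x + 215.2 y = -4333.61
-197.0 x + 93.6 y = -8954.12
Solving: x ≈ 37.804, y ≈ -16.097 km (keep extra digits for the depth step; rounded: 37.8, -16.1).
Then from the P sphere: z² = 32.77² − (x − 48.3)² − (y + 44.2)² with x = 37.804, y = -16.097, so z ≈ 13.188 ≈ 13.2 km.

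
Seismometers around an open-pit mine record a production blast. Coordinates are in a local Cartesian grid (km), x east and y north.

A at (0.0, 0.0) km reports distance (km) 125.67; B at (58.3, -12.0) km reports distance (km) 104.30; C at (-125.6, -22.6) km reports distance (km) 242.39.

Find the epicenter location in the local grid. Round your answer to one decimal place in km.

Circle about each station: x² + y² = 125.67²; (x − 58.3)² + (y + 12.0)² = 104.30²; (x + 125.6)² + (y + 22.6)² = 242.39².
Subtracting pairs of circle equations eliminates x²+y² and gives linear equations (the radical axes):
116.6 x − 24.0 y = 8457.35
-251.2 x − 45.2 y = -26673.84
Solving the 2×2 system: x ≈ 90.5, y ≈ 87.2 km.

(90.5, 87.2)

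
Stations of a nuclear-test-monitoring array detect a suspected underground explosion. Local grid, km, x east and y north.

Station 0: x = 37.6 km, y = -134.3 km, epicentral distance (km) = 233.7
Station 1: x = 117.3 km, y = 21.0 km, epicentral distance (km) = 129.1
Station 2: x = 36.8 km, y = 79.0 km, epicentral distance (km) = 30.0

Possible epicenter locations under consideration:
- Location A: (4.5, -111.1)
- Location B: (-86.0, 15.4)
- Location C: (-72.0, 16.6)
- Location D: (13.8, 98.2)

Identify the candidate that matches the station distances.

Location D

For each candidate, compare |candidate − station| to the reported distance:
Location A: residuals Station 0 193.3, Station 1 44.6, Station 2 162.8 → max 193.3 km
Location B: residuals Station 0 39.6, Station 1 74.3, Station 2 108.3 → max 108.3 km
Location C: residuals Station 0 47.2, Station 1 60.3, Station 2 95.4 → max 95.4 km
Location D: residuals Station 0 0.0, Station 1 0.0, Station 2 0.0 → max 0.0 km
Only Location D has all residuals ≈ 0.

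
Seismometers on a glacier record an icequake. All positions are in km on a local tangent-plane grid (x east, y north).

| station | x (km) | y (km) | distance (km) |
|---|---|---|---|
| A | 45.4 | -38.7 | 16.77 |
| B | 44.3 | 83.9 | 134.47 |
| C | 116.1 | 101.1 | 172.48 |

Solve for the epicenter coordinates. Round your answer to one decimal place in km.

Circle about each station: (x − 45.4)² + (y + 38.7)² = 16.77²; (x − 44.3)² + (y − 83.9)² = 134.47²; (x − 116.1)² + (y − 101.1)² = 172.48².
Subtracting pairs of circle equations eliminates x²+y² and gives linear equations (the radical axes):
-2.2 x + 245.2 y = -12358.10
141.4 x + 279.6 y = -9326.55
Solving the 2×2 system: x ≈ 33.1, y ≈ -50.1 km.

(33.1, -50.1)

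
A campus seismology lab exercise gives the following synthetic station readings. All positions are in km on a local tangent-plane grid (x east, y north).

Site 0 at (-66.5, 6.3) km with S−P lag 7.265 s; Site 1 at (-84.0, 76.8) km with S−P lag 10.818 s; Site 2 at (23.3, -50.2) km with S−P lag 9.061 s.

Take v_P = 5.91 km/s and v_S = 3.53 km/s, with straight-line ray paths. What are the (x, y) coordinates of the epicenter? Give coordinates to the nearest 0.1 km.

x ≈ -5.3 km, y ≈ 23.9 km

Distance from S−P lag: d = Δt · v_P v_S / (v_P − v_S) = Δt · (5.91·3.53)/(5.91−3.53) ≈ 8.7657·Δt.
So d_Site 0 = 63.68, d_Site 1 = 94.83, d_Site 2 = 79.43 km.
Circle about each station: (x + 66.5)² + (y − 6.3)² = 63.68²; (x + 84.0)² + (y − 76.8)² = 94.83²; (x − 23.3)² + (y + 50.2)² = 79.43².
Subtracting the Site 0 equation from the Site 1 and Site 2 equations removes the quadratic terms:
-35.0 x + 141.0 y = 3554.71
179.6 x − 113.0 y = -3652.99
Solving the 2×2 system: x ≈ -5.3, y ≈ 23.9 km.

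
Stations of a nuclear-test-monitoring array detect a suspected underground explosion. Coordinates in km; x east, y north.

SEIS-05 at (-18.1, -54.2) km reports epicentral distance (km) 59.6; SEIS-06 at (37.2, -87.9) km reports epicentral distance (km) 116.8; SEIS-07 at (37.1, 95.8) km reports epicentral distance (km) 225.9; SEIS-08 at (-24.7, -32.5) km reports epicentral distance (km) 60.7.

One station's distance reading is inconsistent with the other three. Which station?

Solve using three stations at a time. Using SEIS-05, SEIS-06, SEIS-08 (subtract circle equations pairwise → linear system) gives (x, y) ≈ (-77.0, -63.3).
Distances from that point to each station vs reported:
  SEIS-05: calculated 59.6 vs reported 59.6 → residual 0.0 km
  SEIS-06: calculated 116.8 vs reported 116.8 → residual 0.0 km
  SEIS-07: calculated 195.8 vs reported 225.9 → residual 30.1 km
  SEIS-08: calculated 60.7 vs reported 60.7 → residual 0.0 km
SEIS-05, SEIS-06, SEIS-08 are mutually consistent (residuals ≈ 0); SEIS-07 is off by 30.1 km.

SEIS-07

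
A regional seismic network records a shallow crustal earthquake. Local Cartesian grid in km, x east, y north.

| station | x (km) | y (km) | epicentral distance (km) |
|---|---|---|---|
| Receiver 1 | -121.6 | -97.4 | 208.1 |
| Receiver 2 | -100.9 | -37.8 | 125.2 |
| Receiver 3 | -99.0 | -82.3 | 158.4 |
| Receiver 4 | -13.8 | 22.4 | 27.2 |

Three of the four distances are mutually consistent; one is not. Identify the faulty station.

Solve using three stations at a time. Using Receiver 2, Receiver 3, Receiver 4 (subtract circle equations pairwise → linear system) gives (x, y) ≈ (-11.2, 49.5).
Distances from that point to each station vs reported:
  Receiver 1: calculated 183.8 vs reported 208.1 → residual 24.3 km
  Receiver 2: calculated 125.2 vs reported 125.2 → residual 0.0 km
  Receiver 3: calculated 158.4 vs reported 158.4 → residual 0.0 km
  Receiver 4: calculated 27.3 vs reported 27.2 → residual 0.1 km
Receiver 2, Receiver 3, Receiver 4 are mutually consistent (residuals ≈ 0); Receiver 1 is off by 24.3 km.

Receiver 1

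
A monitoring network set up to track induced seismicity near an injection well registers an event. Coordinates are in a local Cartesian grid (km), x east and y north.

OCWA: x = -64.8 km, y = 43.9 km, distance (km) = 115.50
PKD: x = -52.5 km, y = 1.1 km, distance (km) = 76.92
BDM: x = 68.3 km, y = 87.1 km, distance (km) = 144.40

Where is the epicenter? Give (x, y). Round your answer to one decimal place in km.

Circle about each station: (x + 64.8)² + (y − 43.9)² = 115.50²; (x + 52.5)² + (y − 1.1)² = 76.92²; (x − 68.3)² + (y − 87.1)² = 144.40².
Subtracting the OCWA equation from the PKD and BDM equations removes the quadratic terms:
24.6 x − 85.6 y = 4054.77
266.2 x + 86.4 y = -1386.06
Solving the 2×2 system: x ≈ 9.3, y ≈ -44.7 km.

x ≈ 9.3 km, y ≈ -44.7 km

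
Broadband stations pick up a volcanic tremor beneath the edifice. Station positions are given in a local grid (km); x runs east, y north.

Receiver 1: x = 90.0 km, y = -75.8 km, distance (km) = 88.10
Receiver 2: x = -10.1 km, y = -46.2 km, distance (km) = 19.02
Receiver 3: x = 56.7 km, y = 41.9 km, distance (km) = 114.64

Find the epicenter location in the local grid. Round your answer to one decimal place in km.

x ≈ 3.4 km, y ≈ -59.6 km

Circle about each station: (x − 90.0)² + (y + 75.8)² = 88.10²; (x + 10.1)² + (y + 46.2)² = 19.02²; (x − 56.7)² + (y − 41.9)² = 114.64².
Subtracting the Receiver 1 equation from the Receiver 2 and Receiver 3 equations removes the quadratic terms:
-200.2 x + 59.2 y = -4209.34
-66.6 x + 235.4 y = -14255.86
Solving the 2×2 system: x ≈ 3.4, y ≈ -59.6 km.
Check against Receiver 1 (with the unrounded x, y): √((x − 90.0)²+(y + 75.8)²) = 88.10 ≈ 88.10 km. ✓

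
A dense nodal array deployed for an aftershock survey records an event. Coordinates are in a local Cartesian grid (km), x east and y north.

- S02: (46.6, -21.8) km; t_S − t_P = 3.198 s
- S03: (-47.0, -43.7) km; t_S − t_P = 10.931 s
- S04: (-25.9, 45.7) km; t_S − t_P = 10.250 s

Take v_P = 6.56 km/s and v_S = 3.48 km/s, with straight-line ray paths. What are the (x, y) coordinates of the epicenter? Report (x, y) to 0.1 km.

(26.4, -9.4)

Distance from S−P lag: d = Δt · v_P v_S / (v_P − v_S) = Δt · (6.56·3.48)/(6.56−3.48) ≈ 7.4119·Δt.
So d_S02 = 23.70, d_S03 = 81.02, d_S04 = 75.97 km.
Circle about each station: (x − 46.6)² + (y + 21.8)² = 23.70²; (x + 47.0)² + (y + 43.7)² = 81.02²; (x + 25.9)² + (y − 45.7)² = 75.97².
Subtracting pairs of circle equations eliminates x²+y² and gives linear equations (the radical axes):
-187.2 x − 43.8 y = -4530.66
-145.0 x + 135.0 y = -5097.25
Solving the 2×2 system: x ≈ 26.4, y ≈ -9.4 km.
Check against S02 (with the unrounded x, y): √((x − 46.6)²+(y + 21.8)²) = 23.70 ≈ 23.70 km. ✓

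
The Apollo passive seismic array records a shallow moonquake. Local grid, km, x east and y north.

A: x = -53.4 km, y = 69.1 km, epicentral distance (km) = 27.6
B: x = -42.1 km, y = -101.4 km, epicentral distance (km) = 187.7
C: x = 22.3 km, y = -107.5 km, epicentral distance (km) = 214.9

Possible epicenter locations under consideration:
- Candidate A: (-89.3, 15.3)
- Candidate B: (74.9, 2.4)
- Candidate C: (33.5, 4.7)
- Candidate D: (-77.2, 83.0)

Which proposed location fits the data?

Candidate D

For each candidate, compare |candidate − station| to the reported distance:
Candidate A: residuals A 37.1, B 61.8, C 49.0 → max 61.8 km
Candidate B: residuals A 117.0, B 31.3, C 93.1 → max 117.0 km
Candidate C: residuals A 80.6, B 57.4, C 102.1 → max 102.1 km
Candidate D: residuals A 0.0, B 0.0, C 0.0 → max 0.0 km
Only Candidate D has all residuals ≈ 0.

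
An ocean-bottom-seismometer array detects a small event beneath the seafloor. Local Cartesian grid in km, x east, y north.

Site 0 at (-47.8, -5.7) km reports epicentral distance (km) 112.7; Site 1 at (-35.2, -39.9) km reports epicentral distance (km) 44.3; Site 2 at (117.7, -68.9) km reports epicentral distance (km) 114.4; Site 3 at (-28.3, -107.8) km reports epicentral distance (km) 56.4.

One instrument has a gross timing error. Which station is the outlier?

Site 0

Solve using three stations at a time. Using Site 1, Site 2, Site 3 (subtract circle equations pairwise → linear system) gives (x, y) ≈ (3.6, -61.3).
Distances from that point to each station vs reported:
  Site 0: calculated 75.7 vs reported 112.7 → residual 37.0 km
  Site 1: calculated 44.3 vs reported 44.3 → residual 0.0 km
  Site 2: calculated 114.4 vs reported 114.4 → residual 0.0 km
  Site 3: calculated 56.4 vs reported 56.4 → residual 0.0 km
Site 1, Site 2, Site 3 are mutually consistent (residuals ≈ 0); Site 0 is off by 37.0 km.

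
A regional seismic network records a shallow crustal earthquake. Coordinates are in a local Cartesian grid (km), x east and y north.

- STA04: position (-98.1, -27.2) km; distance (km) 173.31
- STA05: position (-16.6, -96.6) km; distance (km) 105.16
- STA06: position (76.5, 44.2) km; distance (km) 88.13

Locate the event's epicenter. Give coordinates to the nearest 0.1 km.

74.4 km east, -43.9 km north

Circle about each station: (x + 98.1)² + (y + 27.2)² = 173.31²; (x + 16.6)² + (y + 96.6)² = 105.16²; (x − 76.5)² + (y − 44.2)² = 88.13².
Subtracting the STA04 equation from the STA05 and STA06 equations removes the quadratic terms:
163.0 x − 138.8 y = 18221.40
349.2 x + 142.8 y = 19711.90
Solving the 2×2 system: x ≈ 74.4, y ≈ -43.9 km.
Check against STA04 (with the unrounded x, y): √((x + 98.1)²+(y + 27.2)²) = 173.31 ≈ 173.31 km. ✓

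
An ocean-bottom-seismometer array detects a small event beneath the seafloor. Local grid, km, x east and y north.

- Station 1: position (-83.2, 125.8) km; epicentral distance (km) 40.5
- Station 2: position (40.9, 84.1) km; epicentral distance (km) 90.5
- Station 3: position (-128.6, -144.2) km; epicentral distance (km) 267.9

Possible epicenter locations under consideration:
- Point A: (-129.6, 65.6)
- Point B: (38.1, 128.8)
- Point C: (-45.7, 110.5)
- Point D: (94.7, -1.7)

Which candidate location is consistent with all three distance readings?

For each candidate, compare |candidate − station| to the reported distance:
Point A: residuals Station 1 35.5, Station 2 81.0, Station 3 58.1 → max 81.0 km
Point B: residuals Station 1 80.8, Station 2 45.7, Station 3 52.0 → max 80.8 km
Point C: residuals Station 1 0.0, Station 2 0.0, Station 3 0.0 → max 0.0 km
Point D: residuals Station 1 178.4, Station 2 10.8, Station 3 3.0 → max 178.4 km
Only Point C has all residuals ≈ 0.

Point C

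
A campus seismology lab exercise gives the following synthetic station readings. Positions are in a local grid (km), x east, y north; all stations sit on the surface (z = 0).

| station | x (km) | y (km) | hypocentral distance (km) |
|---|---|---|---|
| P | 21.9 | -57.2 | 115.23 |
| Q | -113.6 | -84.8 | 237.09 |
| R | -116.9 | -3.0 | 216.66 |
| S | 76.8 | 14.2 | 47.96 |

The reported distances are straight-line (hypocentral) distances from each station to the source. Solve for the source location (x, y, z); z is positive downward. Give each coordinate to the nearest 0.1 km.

(93.8, 21.2, 44.3)

Each station gives a sphere (x−x_i)² + (y−y_i)² + z² = d_i² (stations at z=0).
Subtracting the P sphere from Q and R: z² cancels, leaving linear equations in x and y:
-271.0 x − 55.2 y = -26589.17
-277.6 x + 108.4 y = -23740.44
Solving: x ≈ 93.797, y ≈ 21.197 km (keep extra digits for the depth step; rounded: 93.8, 21.2).
Then from the P sphere: z² = 115.23² − (x − 21.9)² − (y + 57.2)² with x = 93.797, y = 21.197, so z ≈ 44.302 ≈ 44.3 km.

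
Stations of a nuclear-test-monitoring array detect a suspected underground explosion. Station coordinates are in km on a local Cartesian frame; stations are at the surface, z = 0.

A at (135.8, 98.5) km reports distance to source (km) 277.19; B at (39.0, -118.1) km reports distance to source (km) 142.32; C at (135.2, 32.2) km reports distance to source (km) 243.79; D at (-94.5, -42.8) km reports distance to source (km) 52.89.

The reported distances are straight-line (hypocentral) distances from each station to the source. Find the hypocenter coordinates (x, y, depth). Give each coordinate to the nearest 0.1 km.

(-83.8, -63.9, 47.3)

Each station gives a sphere (x−x_i)² + (y−y_i)² + z² = d_i² (stations at z=0).
Subtracting the A sphere from B and C: z² cancels, leaving linear equations in x and y:
-193.6 x − 433.2 y = 43904.03
-1.2 x − 132.6 y = 8572.72
Solving: x ≈ -83.811, y ≈ -63.893 km (keep extra digits for the depth step; rounded: -83.8, -63.9).
Then from the A sphere: z² = 277.19² − (x − 135.8)² − (y − 98.5)² with x = -83.811, y = -63.893, so z ≈ 47.263 ≈ 47.3 km.
Check against D (with the unrounded solution): distance 52.85 ≈ 52.89 km. ✓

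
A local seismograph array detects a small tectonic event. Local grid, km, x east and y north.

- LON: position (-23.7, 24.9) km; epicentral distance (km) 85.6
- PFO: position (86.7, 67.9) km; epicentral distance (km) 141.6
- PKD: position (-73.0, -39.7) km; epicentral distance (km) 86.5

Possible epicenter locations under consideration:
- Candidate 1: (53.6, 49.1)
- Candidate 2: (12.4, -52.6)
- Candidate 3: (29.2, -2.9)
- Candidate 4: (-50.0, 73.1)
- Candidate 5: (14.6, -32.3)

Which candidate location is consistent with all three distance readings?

Candidate 2

For each candidate, compare |candidate − station| to the reported distance:
Candidate 1: residuals LON 4.6, PFO 103.5, PKD 68.1 → max 103.5 km
Candidate 2: residuals LON 0.1, PFO 0.0, PKD 0.1 → max 0.1 km
Candidate 3: residuals LON 25.8, PFO 50.4, PKD 22.1 → max 50.4 km
Candidate 4: residuals LON 30.7, PFO 4.8, PKD 28.6 → max 30.7 km
Candidate 5: residuals LON 16.8, PFO 18.2, PKD 1.4 → max 18.2 km
Only Candidate 2 has all residuals ≈ 0.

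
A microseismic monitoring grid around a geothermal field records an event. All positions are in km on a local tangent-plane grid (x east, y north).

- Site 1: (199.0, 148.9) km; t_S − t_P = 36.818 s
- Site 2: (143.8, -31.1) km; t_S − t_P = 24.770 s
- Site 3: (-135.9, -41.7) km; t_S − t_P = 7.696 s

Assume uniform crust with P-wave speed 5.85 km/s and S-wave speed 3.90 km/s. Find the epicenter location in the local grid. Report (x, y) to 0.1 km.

Distance from S−P lag: d = Δt · v_P v_S / (v_P − v_S) = Δt · (5.85·3.90)/(5.85−3.90) ≈ 11.7000·Δt.
So d_Site 1 = 430.77, d_Site 2 = 289.81, d_Site 3 = 90.04 km.
Circle about each station: (x − 199.0)² + (y − 148.9)² = 430.77²; (x − 143.8)² + (y + 31.1)² = 289.81²; (x + 135.9)² + (y + 41.7)² = 90.04².
Subtracting the Site 1 equation from the Site 2 and Site 3 equations removes the quadratic terms:
-110.4 x − 360.0 y = 61446.40
-669.8 x − 381.2 y = 135891.08
Solving the 2×2 system: x ≈ -128.1, y ≈ -131.4 km.

-128.1 km east, -131.4 km north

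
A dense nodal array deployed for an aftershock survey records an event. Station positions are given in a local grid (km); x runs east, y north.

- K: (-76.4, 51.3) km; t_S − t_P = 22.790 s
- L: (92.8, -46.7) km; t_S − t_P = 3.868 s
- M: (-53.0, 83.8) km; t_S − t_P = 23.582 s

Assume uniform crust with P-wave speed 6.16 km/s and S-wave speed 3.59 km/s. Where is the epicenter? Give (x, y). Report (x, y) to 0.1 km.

x ≈ 74.2 km, y ≈ -74.3 km

Distance from S−P lag: d = Δt · v_P v_S / (v_P − v_S) = Δt · (6.16·3.59)/(6.16−3.59) ≈ 8.6048·Δt.
So d_K = 196.10, d_L = 33.28, d_M = 202.92 km.
Circle about each station: (x + 76.4)² + (y − 51.3)² = 196.10²; (x − 92.8)² + (y + 46.7)² = 33.28²; (x + 53.0)² + (y − 83.8)² = 202.92².
Subtracting the K equation from the L and M equations removes the quadratic terms:
338.4 x − 196.0 y = 39671.73
46.8 x + 65.0 y = -1358.53
Solving the 2×2 system: x ≈ 74.2, y ≈ -74.3 km.
Check against K (with the unrounded x, y): √((x + 76.4)²+(y − 51.3)²) = 196.10 ≈ 196.10 km. ✓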